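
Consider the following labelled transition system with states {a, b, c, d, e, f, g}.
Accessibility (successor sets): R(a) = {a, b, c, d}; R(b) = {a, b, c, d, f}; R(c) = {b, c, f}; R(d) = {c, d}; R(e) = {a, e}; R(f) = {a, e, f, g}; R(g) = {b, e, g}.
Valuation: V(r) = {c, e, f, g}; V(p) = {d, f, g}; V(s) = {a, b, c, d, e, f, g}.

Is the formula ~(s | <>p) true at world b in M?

At b: s | <>p is true, so ~(s | <>p) is false.
  At b: s is true, <>p is true, so s | <>p is true.
    At b: <>p requires p at some successor in {a, b, c, d, f}.
      p holds at d, so <>p is true at b.

No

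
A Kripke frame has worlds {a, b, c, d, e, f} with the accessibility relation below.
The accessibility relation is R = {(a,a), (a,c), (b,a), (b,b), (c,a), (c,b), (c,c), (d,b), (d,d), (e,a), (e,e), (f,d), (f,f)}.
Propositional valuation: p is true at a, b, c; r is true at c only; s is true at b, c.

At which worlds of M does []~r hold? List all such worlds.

Let φ = []~r. Evaluate φ at each world:
  a (successors {a, c}): φ is false.
  b (successors {a, b}): φ is true.
  c (successors {a, b, c}): φ is false.
  d (successors {b, d}): φ is true.
  e (successors {a, e}): φ is true.
  f (successors {d, f}): φ is true.
For instance, at c:
  At c: []~r requires ~r at every successor {a, b, c}.
    ~r fails at c, so []~r is false at c.
Satisfying worlds: {b, d, e, f}

b, d, e, f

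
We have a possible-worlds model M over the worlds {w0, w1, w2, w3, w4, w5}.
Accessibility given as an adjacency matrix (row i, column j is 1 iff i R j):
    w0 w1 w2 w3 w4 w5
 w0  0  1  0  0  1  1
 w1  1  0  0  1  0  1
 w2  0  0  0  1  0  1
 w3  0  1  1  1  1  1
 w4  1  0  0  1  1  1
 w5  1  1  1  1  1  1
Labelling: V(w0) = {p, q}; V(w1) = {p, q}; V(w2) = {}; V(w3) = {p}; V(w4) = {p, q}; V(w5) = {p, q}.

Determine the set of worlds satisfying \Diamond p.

Recall that \Diamond ψ holds at a world iff ψ holds at some accessible world.
Let φ = \Diamond p. Evaluate φ at each world:
  w0 (successors {w1, w4, w5}): φ is true.
  w1 (successors {w0, w3, w5}): φ is true.
  w2 (successors {w3, w5}): φ is true.
  w3 (successors {w1, w2, w3, w4, w5}): φ is true.
  w4 (successors {w0, w3, w4, w5}): φ is true.
  w5 (successors {w0, w1, w2, w3, w4, w5}): φ is true.
For instance, at w0:
  At w0: \Diamond p requires p at some successor in {w1, w4, w5}.
    p holds at w1, so \Diamond p is true at w0.
Satisfying worlds: {w0, w1, w2, w3, w4, w5}

w0, w1, w2, w3, w4, w5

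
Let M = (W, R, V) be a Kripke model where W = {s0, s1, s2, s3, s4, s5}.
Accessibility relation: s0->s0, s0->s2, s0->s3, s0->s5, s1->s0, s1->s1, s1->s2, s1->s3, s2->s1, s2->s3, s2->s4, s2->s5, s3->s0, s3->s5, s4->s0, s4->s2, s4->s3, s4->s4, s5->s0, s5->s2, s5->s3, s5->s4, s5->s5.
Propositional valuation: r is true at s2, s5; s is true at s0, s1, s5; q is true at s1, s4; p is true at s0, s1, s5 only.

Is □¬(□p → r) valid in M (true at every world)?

Let φ = □¬(□p → r). Evaluate φ at each world:
  s0 (successors {s0, s2, s3, s5}): φ is false.
  s1 (successors {s0, s1, s2, s3}): φ is false.
  s2 (successors {s1, s3, s4, s5}): φ is false.
  s3 (successors {s0, s5}): φ is false.
  s4 (successors {s0, s2, s3, s4}): φ is false.
  s5 (successors {s0, s2, s3, s4, s5}): φ is false.
Detail at s0 (counterexample):
  At s0: □¬(□p → r) requires ¬(□p → r) at every successor {s0, s2, s3, s5}.
    ¬(□p → r) fails at s0, so □¬(□p → r) is false at s0.
      At s0: □p → r is true, so ¬(□p → r) is false.

No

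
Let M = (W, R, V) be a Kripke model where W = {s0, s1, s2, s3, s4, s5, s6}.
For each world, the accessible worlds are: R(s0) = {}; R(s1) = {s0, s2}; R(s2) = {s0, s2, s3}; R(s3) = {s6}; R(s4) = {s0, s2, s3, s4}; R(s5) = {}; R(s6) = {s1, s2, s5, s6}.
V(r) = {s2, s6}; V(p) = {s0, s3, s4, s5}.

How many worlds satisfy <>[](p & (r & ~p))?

Let φ = <>[](p & (r & ~p)). Evaluate φ at each world:
  s0 (successors ∅): φ is false.
  s1 (successors {s0, s2}): φ is true.
  s2 (successors {s0, s2, s3}): φ is true.
  s3 (successors {s6}): φ is false.
  s4 (successors {s0, s2, s3, s4}): φ is true.
  s5 (successors ∅): φ is false.
  s6 (successors {s1, s2, s5, s6}): φ is true.
For instance, at s2:
  At s2: <>[](p & (r & ~p)) requires [](p & (r & ~p)) at some successor in {s0, s2, s3}.
    [](p & (r & ~p)) holds at s0, so <>[](p & (r & ~p)) is true at s2.
      At s0: no accessible worlds, so [](p & (r & ~p)) holds vacuously.
Satisfying worlds: {s1, s2, s4, s6}

4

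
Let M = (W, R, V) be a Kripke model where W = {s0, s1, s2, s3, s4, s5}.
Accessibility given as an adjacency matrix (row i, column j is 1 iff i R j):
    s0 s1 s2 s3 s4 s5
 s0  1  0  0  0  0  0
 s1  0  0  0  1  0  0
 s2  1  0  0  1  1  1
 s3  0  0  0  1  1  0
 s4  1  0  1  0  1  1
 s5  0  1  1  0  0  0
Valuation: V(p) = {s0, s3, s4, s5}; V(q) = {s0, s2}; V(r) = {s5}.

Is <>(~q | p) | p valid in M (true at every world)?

Yes

Let φ = <>(~q | p) | p. Evaluate φ at each world:
  s0 (successors {s0}): φ is true.
  s1 (successors {s3}): φ is true.
  s2 (successors {s0, s3, s4, s5}): φ is true.
  s3 (successors {s3, s4}): φ is true.
  s4 (successors {s0, s2, s4, s5}): φ is true.
  s5 (successors {s1, s2}): φ is true.
For instance, at s3:
  At s3: <>(~q | p) is true, p is true, so <>(~q | p) | p is true.
    At s3: <>(~q | p) requires ~q | p at some successor in {s3, s4}.
      ~q | p holds at s3, so <>(~q | p) is true at s3.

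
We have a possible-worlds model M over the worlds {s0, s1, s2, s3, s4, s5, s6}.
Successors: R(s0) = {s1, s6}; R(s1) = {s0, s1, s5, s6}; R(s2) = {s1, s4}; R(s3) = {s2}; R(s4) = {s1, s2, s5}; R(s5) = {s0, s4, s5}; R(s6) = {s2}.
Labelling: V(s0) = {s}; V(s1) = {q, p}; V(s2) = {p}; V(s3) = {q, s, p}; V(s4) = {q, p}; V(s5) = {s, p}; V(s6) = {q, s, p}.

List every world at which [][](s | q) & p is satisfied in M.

s3, s4, s6

Let φ = [][](s | q) & p. Evaluate φ at each world:
  s0 (successors {s1, s6}): φ is false.
  s1 (successors {s0, s1, s5, s6}): φ is false.
  s2 (successors {s1, s4}): φ is false.
  s3 (successors {s2}): φ is true.
  s4 (successors {s1, s2, s5}): φ is true.
  s5 (successors {s0, s4, s5}): φ is false.
  s6 (successors {s2}): φ is true.
For instance, at s0:
  At s0: [][](s | q) is false, p is false, so [][](s | q) & p is false.
    At s0: [][](s | q) requires [](s | q) at every successor {s1, s6}.
      [](s | q) fails at s6, so [][](s | q) is false at s0.
Satisfying worlds: {s3, s4, s6}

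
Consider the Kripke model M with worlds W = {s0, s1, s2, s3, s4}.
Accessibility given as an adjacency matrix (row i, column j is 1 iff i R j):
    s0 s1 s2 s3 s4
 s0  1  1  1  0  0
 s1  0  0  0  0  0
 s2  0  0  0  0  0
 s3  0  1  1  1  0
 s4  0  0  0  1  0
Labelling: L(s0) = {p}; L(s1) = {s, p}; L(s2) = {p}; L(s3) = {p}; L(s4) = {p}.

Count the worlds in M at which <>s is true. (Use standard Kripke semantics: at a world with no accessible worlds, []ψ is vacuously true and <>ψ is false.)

Recall that <>ψ holds at a world iff ψ holds at some accessible world.
Let φ = <>s. Evaluate φ at each world:
  s0 (successors {s0, s1, s2}): φ is true.
  s1 (successors ∅): φ is false.
  s2 (successors ∅): φ is false.
  s3 (successors {s1, s2, s3}): φ is true.
  s4 (successors {s3}): φ is false.
For instance, at s0:
  At s0: <>s requires s at some successor in {s0, s1, s2}.
    s holds at s1, so <>s is true at s0.
Satisfying worlds: {s0, s3}

2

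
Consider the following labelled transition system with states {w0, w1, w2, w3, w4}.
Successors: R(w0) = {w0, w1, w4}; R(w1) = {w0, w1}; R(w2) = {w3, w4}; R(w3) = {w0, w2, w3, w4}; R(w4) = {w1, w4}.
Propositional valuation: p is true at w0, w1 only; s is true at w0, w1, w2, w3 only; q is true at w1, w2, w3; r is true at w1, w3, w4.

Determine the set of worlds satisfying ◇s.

w0, w1, w2, w3, w4

Let φ = ◇s. Evaluate φ at each world:
  w0 (successors {w0, w1, w4}): φ is true.
  w1 (successors {w0, w1}): φ is true.
  w2 (successors {w3, w4}): φ is true.
  w3 (successors {w0, w2, w3, w4}): φ is true.
  w4 (successors {w1, w4}): φ is true.
For instance, at w4:
  At w4: ◇s requires s at some successor in {w1, w4}.
    s holds at w1, so ◇s is true at w4.
Satisfying worlds: {w0, w1, w2, w3, w4}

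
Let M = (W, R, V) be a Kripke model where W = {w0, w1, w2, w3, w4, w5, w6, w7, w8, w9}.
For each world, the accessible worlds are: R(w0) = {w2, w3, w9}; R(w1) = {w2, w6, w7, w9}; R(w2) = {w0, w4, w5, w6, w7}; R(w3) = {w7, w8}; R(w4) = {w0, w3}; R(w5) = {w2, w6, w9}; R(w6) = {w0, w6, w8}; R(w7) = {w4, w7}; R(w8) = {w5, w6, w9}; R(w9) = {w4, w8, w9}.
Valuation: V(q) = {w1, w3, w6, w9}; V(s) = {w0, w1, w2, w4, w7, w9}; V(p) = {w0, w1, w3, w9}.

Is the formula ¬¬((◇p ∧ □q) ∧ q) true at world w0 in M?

Recall that □ψ holds at a world iff ψ holds at every accessible world, and ◇ψ holds iff ψ holds at some accessible world.
At w0: ¬((◇p ∧ □q) ∧ q) is true, so ¬¬((◇p ∧ □q) ∧ q) is false.
  At w0: (◇p ∧ □q) ∧ q is false, so ¬((◇p ∧ □q) ∧ q) is true.
    At w0: ◇p ∧ □q is false, q is false, so (◇p ∧ □q) ∧ q is false.
      At w0: ◇p is true, □q is false, so ◇p ∧ □q is false.

No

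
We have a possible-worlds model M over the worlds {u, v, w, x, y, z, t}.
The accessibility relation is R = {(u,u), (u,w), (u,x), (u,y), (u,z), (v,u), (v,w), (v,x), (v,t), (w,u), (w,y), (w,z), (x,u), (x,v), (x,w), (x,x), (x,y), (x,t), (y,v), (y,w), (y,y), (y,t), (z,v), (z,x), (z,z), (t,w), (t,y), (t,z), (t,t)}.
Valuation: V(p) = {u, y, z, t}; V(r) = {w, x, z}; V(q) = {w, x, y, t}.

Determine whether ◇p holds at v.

Yes

At v: ◇p requires p at some successor in {u, w, x, t}.
  p holds at u, so ◇p is true at v.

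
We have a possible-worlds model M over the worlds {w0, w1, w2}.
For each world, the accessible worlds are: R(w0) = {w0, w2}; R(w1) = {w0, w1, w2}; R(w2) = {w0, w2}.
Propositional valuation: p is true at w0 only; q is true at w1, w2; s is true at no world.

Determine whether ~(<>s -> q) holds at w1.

No

Recall that <>ψ holds at a world iff ψ holds at some accessible world.
At w1: <>s -> q is true, so ~(<>s -> q) is false.
  At w1: <>s is false, q is true, so <>s -> q is true.
    At w1: <>s requires s at some successor in {w0, w1, w2}.
      At w0: s is false.
      At w1: s is false.
      At w2: s is false.
    So <>s is false at w1.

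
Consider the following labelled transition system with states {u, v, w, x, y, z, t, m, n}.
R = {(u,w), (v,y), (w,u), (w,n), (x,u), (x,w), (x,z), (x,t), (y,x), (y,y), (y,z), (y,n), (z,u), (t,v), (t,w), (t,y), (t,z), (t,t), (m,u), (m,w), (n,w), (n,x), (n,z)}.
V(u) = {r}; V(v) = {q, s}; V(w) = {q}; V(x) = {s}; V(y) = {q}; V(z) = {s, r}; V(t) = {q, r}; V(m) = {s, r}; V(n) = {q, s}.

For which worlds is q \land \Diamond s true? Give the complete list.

w, y, t, n

Recall that \Diamond ψ holds at a world iff ψ holds at some accessible world.
Let φ = q \land \Diamond s. Evaluate φ at each world:
  u (successors {w}): φ is false.
  v (successors {y}): φ is false.
  w (successors {u, n}): φ is true.
  x (successors {u, w, z, t}): φ is false.
  y (successors {x, y, z, n}): φ is true.
  z (successors {u}): φ is false.
  t (successors {v, w, y, z, t}): φ is true.
  m (successors {u, w}): φ is false.
  n (successors {w, x, z}): φ is true.
For instance, at m:
  At m: q is false, \Diamond s is false, so q \land \Diamond s is false.
    At m: \Diamond s requires s at some successor in {u, w}.
      At u: s is false.
      At w: s is false.
    So \Diamond s is false at m.
Satisfying worlds: {w, y, t, n}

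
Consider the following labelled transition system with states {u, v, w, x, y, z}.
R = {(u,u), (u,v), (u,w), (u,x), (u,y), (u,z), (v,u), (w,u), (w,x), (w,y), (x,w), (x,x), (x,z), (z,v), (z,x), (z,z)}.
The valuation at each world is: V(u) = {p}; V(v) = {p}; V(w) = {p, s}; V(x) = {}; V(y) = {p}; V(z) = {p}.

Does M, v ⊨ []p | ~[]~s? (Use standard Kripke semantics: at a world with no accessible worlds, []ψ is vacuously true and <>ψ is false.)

Yes

Recall that []ψ holds at a world iff ψ holds at every accessible world, and <>ψ holds iff ψ holds at some accessible world.
At v: []p is true, ~[]~s is false, so []p | ~[]~s is true.
  At v: []p requires p at every successor {u}.
    At u: p is true.
  So []p is true at v.
  At v: []~s is true, so ~[]~s is false.
    At v: []~s requires ~s at every successor {u}.
      At u: ~s is true.
    So []~s is true at v.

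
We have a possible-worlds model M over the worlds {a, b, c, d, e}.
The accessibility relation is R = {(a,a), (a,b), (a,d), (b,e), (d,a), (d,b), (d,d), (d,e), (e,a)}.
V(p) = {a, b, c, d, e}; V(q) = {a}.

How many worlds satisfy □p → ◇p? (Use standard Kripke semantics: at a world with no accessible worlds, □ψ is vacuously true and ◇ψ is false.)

Recall that □ψ holds at a world iff ψ holds at every accessible world, and ◇ψ holds iff ψ holds at some accessible world.
Let φ = □p → ◇p. Evaluate φ at each world:
  a (successors {a, b, d}): φ is true.
  b (successors {e}): φ is true.
  c (successors ∅): φ is false.
  d (successors {a, b, d, e}): φ is true.
  e (successors {a}): φ is true.
For instance, at e:
  At e: □p is true, ◇p is true, so □p → ◇p is true.
    At e: □p requires p at every successor {a}.
      At a: p is true.
    So □p is true at e.
    At e: ◇p requires p at some successor in {a}.
      p holds at a, so ◇p is true at e.
Satisfying worlds: {a, b, d, e}

4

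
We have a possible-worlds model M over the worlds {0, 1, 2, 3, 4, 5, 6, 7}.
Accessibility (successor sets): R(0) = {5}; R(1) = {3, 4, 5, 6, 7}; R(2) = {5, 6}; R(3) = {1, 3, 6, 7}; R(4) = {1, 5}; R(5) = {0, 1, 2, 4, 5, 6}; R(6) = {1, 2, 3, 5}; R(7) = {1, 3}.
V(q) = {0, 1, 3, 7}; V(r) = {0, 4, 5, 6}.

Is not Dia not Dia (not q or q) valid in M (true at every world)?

Recall that Dia ψ holds at a world iff ψ holds at some accessible world.
Let φ = not Dia not Dia (not q or q). Evaluate φ at each world:
  0 (successors {5}): φ is true.
  1 (successors {3, 4, 5, 6, 7}): φ is true.
  2 (successors {5, 6}): φ is true.
  3 (successors {1, 3, 6, 7}): φ is true.
  4 (successors {1, 5}): φ is true.
  5 (successors {0, 1, 2, 4, 5, 6}): φ is true.
  6 (successors {1, 2, 3, 5}): φ is true.
  7 (successors {1, 3}): φ is true.
For instance, at 2:
  At 2: Dia not Dia (not q or q) is false, so not Dia not Dia (not q or q) is true.
    At 2: Dia not Dia (not q or q) requires not Dia (not q or q) at some successor in {5, 6}.
      At 5: not Dia (not q or q) is false.
      At 6: not Dia (not q or q) is false.
    So Dia not Dia (not q or q) is false at 2.

Yes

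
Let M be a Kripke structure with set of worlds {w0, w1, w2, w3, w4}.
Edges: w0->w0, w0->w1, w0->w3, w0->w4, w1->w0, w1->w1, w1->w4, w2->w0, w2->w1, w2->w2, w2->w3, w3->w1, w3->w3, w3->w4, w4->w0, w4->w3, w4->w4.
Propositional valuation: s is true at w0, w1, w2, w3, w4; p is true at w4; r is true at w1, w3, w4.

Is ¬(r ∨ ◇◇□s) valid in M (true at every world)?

Recall that □ψ holds at a world iff ψ holds at every accessible world, and ◇ψ holds iff ψ holds at some accessible world.
Let φ = ¬(r ∨ ◇◇□s). Evaluate φ at each world:
  w0 (successors {w0, w1, w3, w4}): φ is false.
  w1 (successors {w0, w1, w4}): φ is false.
  w2 (successors {w0, w1, w2, w3}): φ is false.
  w3 (successors {w1, w3, w4}): φ is false.
  w4 (successors {w0, w3, w4}): φ is false.
Detail at w0 (counterexample):
  At w0: r ∨ ◇◇□s is true, so ¬(r ∨ ◇◇□s) is false.
    At w0: r is false, ◇◇□s is true, so r ∨ ◇◇□s is true.
      At w0: ◇◇□s requires ◇□s at some successor in {w0, w1, w3, w4}.
        ◇□s holds at w0, so ◇◇□s is true at w0.

No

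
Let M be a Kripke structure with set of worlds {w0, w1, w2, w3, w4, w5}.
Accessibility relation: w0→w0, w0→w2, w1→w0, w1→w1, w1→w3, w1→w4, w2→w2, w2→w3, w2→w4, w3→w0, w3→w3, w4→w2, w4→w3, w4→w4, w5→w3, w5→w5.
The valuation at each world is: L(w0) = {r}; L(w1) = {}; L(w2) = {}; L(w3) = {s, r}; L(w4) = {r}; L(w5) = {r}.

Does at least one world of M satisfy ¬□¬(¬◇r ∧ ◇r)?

Recall that □ψ holds at a world iff ψ holds at every accessible world, and ◇ψ holds iff ψ holds at some accessible world.
Let φ = ¬□¬(¬◇r ∧ ◇r). Evaluate φ at each world:
  w0 (successors {w0, w2}): φ is false.
  w1 (successors {w0, w1, w3, w4}): φ is false.
  w2 (successors {w2, w3, w4}): φ is false.
  w3 (successors {w0, w3}): φ is false.
  w4 (successors {w2, w3, w4}): φ is false.
  w5 (successors {w3, w5}): φ is false.
For instance, at w5:
  At w5: □¬(¬◇r ∧ ◇r) is true, so ¬□¬(¬◇r ∧ ◇r) is false.
    At w5: □¬(¬◇r ∧ ◇r) requires ¬(¬◇r ∧ ◇r) at every successor {w3, w5}.
      At w3: ¬(¬◇r ∧ ◇r) is true.
      At w5: ¬(¬◇r ∧ ◇r) is true.
    So □¬(¬◇r ∧ ◇r) is true at w5.

No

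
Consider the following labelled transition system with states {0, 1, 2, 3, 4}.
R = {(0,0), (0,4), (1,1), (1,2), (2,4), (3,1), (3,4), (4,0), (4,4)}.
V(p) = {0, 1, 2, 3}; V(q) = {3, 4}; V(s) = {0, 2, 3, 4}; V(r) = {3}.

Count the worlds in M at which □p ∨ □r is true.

Let φ = □p ∨ □r. Evaluate φ at each world:
  0 (successors {0, 4}): φ is false.
  1 (successors {1, 2}): φ is true.
  2 (successors {4}): φ is false.
  3 (successors {1, 4}): φ is false.
  4 (successors {0, 4}): φ is false.
For instance, at 0:
  At 0: □p is false, □r is false, so □p ∨ □r is false.
    At 0: □p requires p at every successor {0, 4}.
      p fails at 4, so □p is false at 0.
    At 0: □r requires r at every successor {0, 4}.
      r fails at 0, so □r is false at 0.
Satisfying worlds: {1}

1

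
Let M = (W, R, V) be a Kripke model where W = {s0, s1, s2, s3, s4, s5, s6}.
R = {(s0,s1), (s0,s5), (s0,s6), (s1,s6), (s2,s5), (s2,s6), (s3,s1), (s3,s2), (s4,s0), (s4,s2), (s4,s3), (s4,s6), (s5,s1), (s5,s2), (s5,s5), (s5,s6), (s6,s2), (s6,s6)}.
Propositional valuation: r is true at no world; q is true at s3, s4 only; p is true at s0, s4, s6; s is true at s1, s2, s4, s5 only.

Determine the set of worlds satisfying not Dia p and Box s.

Let φ = not Dia p and Box s. Evaluate φ at each world:
  s0 (successors {s1, s5, s6}): φ is false.
  s1 (successors {s6}): φ is false.
  s2 (successors {s5, s6}): φ is false.
  s3 (successors {s1, s2}): φ is true.
  s4 (successors {s0, s2, s3, s6}): φ is false.
  s5 (successors {s1, s2, s5, s6}): φ is false.
  s6 (successors {s2, s6}): φ is false.
For instance, at s5:
  At s5: not Dia p is false, Box s is false, so not Dia p and Box s is false.
    At s5: Dia p is true, so not Dia p is false.
      At s5: Dia p requires p at some successor in {s1, s2, s5, s6}.
        p holds at s6, so Dia p is true at s5.
    At s5: Box s requires s at every successor {s1, s2, s5, s6}.
      s fails at s6, so Box s is false at s5.
Satisfying worlds: {s3}

s3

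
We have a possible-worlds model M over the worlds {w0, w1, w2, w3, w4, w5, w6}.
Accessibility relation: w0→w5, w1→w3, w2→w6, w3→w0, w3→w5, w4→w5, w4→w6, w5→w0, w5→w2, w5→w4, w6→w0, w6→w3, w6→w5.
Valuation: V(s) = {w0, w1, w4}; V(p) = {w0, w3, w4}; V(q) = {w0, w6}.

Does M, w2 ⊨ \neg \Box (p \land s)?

At w2: \Box (p \land s) is false, so \neg \Box (p \land s) is true.
  At w2: \Box (p \land s) requires p \land s at every successor {w6}.
    p \land s fails at w6, so \Box (p \land s) is false at w2.

Yes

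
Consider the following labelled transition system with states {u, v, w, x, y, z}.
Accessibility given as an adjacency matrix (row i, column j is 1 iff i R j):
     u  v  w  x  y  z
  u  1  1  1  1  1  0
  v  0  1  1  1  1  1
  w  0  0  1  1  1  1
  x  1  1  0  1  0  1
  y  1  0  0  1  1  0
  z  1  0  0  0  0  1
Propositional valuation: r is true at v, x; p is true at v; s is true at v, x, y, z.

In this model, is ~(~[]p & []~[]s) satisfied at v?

At v: ~[]p & []~[]s is true, so ~(~[]p & []~[]s) is false.
  At v: ~[]p is true, []~[]s is true, so ~[]p & []~[]s is true.
    At v: []p is false, so ~[]p is true.
      At v: []p requires p at every successor {v, w, x, y, z}.
        p fails at w, so []p is false at v.
    At v: []~[]s requires ~[]s at every successor {v, w, x, y, z}.
      At v: ~[]s is true.
      At w: ~[]s is true.
      At x: ~[]s is true.
      At y: ~[]s is true.
      At z: ~[]s is true.
    So []~[]s is true at v.

No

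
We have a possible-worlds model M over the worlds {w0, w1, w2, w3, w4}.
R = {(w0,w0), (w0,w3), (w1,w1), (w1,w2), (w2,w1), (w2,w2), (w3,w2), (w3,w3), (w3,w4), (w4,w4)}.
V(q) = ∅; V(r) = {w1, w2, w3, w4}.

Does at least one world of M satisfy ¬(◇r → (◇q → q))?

No

Let φ = ¬(◇r → (◇q → q)). Evaluate φ at each world:
  w0 (successors {w0, w3}): φ is false.
  w1 (successors {w1, w2}): φ is false.
  w2 (successors {w1, w2}): φ is false.
  w3 (successors {w2, w3, w4}): φ is false.
  w4 (successors {w4}): φ is false.
For instance, at w4:
  At w4: ◇r → (◇q → q) is true, so ¬(◇r → (◇q → q)) is false.
    At w4: ◇r is true, ◇q → q is true, so ◇r → (◇q → q) is true.
      At w4: ◇r requires r at some successor in {w4}.
        r holds at w4, so ◇r is true at w4.
      At w4: ◇q is false, q is false, so ◇q → q is true.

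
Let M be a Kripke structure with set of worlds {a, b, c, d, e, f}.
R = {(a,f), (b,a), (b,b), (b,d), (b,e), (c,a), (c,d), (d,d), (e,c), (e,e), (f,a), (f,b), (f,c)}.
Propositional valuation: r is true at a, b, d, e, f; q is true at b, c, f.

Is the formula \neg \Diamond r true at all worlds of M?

No

Recall that \Diamond ψ holds at a world iff ψ holds at some accessible world.
Let φ = \neg \Diamond r. Evaluate φ at each world:
  a (successors {f}): φ is false.
  b (successors {a, b, d, e}): φ is false.
  c (successors {a, d}): φ is false.
  d (successors {d}): φ is false.
  e (successors {c, e}): φ is false.
  f (successors {a, b, c}): φ is false.
Detail at a (counterexample):
  At a: \Diamond r is true, so \neg \Diamond r is false.
    At a: \Diamond r requires r at some successor in {f}.
      r holds at f, so \Diamond r is true at a.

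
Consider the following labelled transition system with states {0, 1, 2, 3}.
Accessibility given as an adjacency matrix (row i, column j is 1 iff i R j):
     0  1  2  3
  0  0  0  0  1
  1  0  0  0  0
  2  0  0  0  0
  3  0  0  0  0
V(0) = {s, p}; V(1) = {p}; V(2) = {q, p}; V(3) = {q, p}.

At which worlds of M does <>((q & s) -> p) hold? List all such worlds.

0

Let φ = <>((q & s) -> p). Evaluate φ at each world:
  0 (successors {3}): φ is true.
  1 (successors ∅): φ is false.
  2 (successors ∅): φ is false.
  3 (successors ∅): φ is false.
For instance, at 0:
  At 0: <>((q & s) -> p) requires (q & s) -> p at some successor in {3}.
    (q & s) -> p holds at 3, so <>((q & s) -> p) is true at 0.
Satisfying worlds: {0}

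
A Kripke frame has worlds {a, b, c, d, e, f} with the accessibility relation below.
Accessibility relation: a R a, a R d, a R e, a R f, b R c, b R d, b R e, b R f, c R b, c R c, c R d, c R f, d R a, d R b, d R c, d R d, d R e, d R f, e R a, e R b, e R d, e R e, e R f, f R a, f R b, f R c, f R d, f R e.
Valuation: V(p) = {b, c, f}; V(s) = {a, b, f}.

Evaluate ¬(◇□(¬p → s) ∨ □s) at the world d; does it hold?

Yes

At d: ◇□(¬p → s) ∨ □s is false, so ¬(◇□(¬p → s) ∨ □s) is true.
  At d: ◇□(¬p → s) is false, □s is false, so ◇□(¬p → s) ∨ □s is false.
    At d: ◇□(¬p → s) requires □(¬p → s) at some successor in {a, b, c, d, e, f}.
      At a: □(¬p → s) is false.
      At b: □(¬p → s) is false.
      At c: □(¬p → s) is false.
      At d: □(¬p → s) is false.
      At e: □(¬p → s) is false.
      At f: □(¬p → s) is false.
    So ◇□(¬p → s) is false at d.
    At d: □s requires s at every successor {a, b, c, d, e, f}.
      s fails at c, so □s is false at d.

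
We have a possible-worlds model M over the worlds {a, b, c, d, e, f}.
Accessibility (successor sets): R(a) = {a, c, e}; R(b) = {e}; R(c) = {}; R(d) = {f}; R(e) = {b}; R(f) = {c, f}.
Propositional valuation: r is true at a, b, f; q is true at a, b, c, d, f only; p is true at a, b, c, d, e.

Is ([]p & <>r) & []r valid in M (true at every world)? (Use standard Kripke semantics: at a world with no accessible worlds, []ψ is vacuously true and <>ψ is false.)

No

Let φ = ([]p & <>r) & []r. Evaluate φ at each world:
  a (successors {a, c, e}): φ is false.
  b (successors {e}): φ is false.
  c (successors ∅): φ is false.
  d (successors {f}): φ is false.
  e (successors {b}): φ is true.
  f (successors {c, f}): φ is false.
Detail at a (counterexample):
  At a: []p & <>r is true, []r is false, so ([]p & <>r) & []r is false.
    At a: []p is true, <>r is true, so []p & <>r is true.
      At a: []p requires p at every successor {a, c, e}.
        At a: p is true.
        At c: p is true.
        At e: p is true.
      So []p is true at a.
      At a: <>r requires r at some successor in {a, c, e}.
        r holds at a, so <>r is true at a.
    At a: []r requires r at every successor {a, c, e}.
      r fails at c, so []r is false at a.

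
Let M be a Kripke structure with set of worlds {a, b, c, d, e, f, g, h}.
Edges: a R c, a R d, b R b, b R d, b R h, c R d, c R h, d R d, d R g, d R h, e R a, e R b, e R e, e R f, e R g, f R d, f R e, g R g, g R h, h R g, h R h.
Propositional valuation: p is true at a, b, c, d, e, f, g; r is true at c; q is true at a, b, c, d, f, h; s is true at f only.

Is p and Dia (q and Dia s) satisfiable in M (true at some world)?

No

Let φ = p and Dia (q and Dia s). Evaluate φ at each world:
  a (successors {c, d}): φ is false.
  b (successors {b, d, h}): φ is false.
  c (successors {d, h}): φ is false.
  d (successors {d, g, h}): φ is false.
  e (successors {a, b, e, f, g}): φ is false.
  f (successors {d, e}): φ is false.
  g (successors {g, h}): φ is false.
  h (successors {g, h}): φ is false.
For instance, at e:
  At e: p is true, Dia (q and Dia s) is false, so p and Dia (q and Dia s) is false.
    At e: Dia (q and Dia s) requires q and Dia s at some successor in {a, b, e, f, g}.
      At a: q and Dia s is false.
      At b: q and Dia s is false.
      At e: q and Dia s is false.
      At f: q and Dia s is false.
      At g: q and Dia s is false.
    So Dia (q and Dia s) is false at e.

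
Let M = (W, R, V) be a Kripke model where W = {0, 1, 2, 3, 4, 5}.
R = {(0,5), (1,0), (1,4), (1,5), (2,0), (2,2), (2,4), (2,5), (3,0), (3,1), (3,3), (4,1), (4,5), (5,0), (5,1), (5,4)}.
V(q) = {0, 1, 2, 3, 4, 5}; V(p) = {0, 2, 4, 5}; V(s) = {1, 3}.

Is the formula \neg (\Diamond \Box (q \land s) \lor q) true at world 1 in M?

No

At 1: \Diamond \Box (q \land s) \lor q is true, so \neg (\Diamond \Box (q \land s) \lor q) is false.
  At 1: \Diamond \Box (q \land s) is false, q is true, so \Diamond \Box (q \land s) \lor q is true.
    At 1: \Diamond \Box (q \land s) requires \Box (q \land s) at some successor in {0, 4, 5}.
      At 0: \Box (q \land s) is false.
      At 4: \Box (q \land s) is false.
      At 5: \Box (q \land s) is false.
    So \Diamond \Box (q \land s) is false at 1.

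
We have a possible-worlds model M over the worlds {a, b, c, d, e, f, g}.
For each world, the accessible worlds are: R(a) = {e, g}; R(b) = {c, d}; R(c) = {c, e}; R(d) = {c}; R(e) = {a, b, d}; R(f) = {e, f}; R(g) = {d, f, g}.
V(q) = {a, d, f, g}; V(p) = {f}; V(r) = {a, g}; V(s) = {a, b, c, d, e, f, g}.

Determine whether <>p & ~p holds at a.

At a: <>p is false, ~p is true, so <>p & ~p is false.
  At a: <>p requires p at some successor in {e, g}.
    At e: p is false.
    At g: p is false.
  So <>p is false at a.

No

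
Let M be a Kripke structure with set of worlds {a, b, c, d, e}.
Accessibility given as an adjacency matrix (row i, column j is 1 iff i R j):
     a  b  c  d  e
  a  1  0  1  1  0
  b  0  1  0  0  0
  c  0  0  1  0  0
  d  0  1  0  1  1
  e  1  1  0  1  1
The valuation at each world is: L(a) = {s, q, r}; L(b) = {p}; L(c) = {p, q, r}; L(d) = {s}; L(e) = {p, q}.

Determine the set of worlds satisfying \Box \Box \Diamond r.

c

Let φ = \Box \Box \Diamond r. Evaluate φ at each world:
  a (successors {a, c, d}): φ is false.
  b (successors {b}): φ is false.
  c (successors {c}): φ is true.
  d (successors {b, d, e}): φ is false.
  e (successors {a, b, d, e}): φ is false.
For instance, at a:
  At a: \Box \Box \Diamond r requires \Box \Diamond r at every successor {a, c, d}.
    \Box \Diamond r fails at a, so \Box \Box \Diamond r is false at a.
      At a: \Box \Diamond r requires \Diamond r at every successor {a, c, d}.
        \Diamond r fails at d, so \Box \Diamond r is false at a.
Satisfying worlds: {c}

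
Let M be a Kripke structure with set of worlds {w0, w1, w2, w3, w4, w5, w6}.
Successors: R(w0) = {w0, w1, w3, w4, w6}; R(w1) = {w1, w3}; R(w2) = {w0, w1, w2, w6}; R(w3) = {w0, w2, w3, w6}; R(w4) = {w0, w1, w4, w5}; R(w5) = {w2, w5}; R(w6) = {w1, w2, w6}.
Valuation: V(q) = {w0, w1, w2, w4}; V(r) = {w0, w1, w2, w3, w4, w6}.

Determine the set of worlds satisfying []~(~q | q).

none

Recall that []ψ holds at a world iff ψ holds at every accessible world, and <>ψ holds iff ψ holds at some accessible world.
Let φ = []~(~q | q). Evaluate φ at each world:
  w0 (successors {w0, w1, w3, w4, w6}): φ is false.
  w1 (successors {w1, w3}): φ is false.
  w2 (successors {w0, w1, w2, w6}): φ is false.
  w3 (successors {w0, w2, w3, w6}): φ is false.
  w4 (successors {w0, w1, w4, w5}): φ is false.
  w5 (successors {w2, w5}): φ is false.
  w6 (successors {w1, w2, w6}): φ is false.
For instance, at w0:
  At w0: []~(~q | q) requires ~(~q | q) at every successor {w0, w1, w3, w4, w6}.
    ~(~q | q) fails at w0, so []~(~q | q) is false at w0.
Satisfying worlds: none.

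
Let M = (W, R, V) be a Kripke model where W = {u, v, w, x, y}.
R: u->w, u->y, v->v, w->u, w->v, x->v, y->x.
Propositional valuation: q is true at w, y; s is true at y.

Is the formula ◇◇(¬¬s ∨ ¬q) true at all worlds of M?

Let φ = ◇◇(¬¬s ∨ ¬q). Evaluate φ at each world:
  u (successors {w, y}): φ is true.
  v (successors {v}): φ is true.
  w (successors {u, v}): φ is true.
  x (successors {v}): φ is true.
  y (successors {x}): φ is true.
For instance, at y:
  At y: ◇◇(¬¬s ∨ ¬q) requires ◇(¬¬s ∨ ¬q) at some successor in {x}.
    ◇(¬¬s ∨ ¬q) holds at x, so ◇◇(¬¬s ∨ ¬q) is true at y.
      At x: ◇(¬¬s ∨ ¬q) requires ¬¬s ∨ ¬q at some successor in {v}.
        ¬¬s ∨ ¬q holds at v, so ◇(¬¬s ∨ ¬q) is true at x.

Yes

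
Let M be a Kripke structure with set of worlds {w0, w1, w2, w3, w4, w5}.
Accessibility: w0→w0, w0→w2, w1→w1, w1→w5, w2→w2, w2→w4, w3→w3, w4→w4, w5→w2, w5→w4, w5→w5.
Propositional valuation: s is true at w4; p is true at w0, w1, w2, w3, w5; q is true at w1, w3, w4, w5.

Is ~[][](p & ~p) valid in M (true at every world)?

Let φ = ~[][](p & ~p). Evaluate φ at each world:
  w0 (successors {w0, w2}): φ is true.
  w1 (successors {w1, w5}): φ is true.
  w2 (successors {w2, w4}): φ is true.
  w3 (successors {w3}): φ is true.
  w4 (successors {w4}): φ is true.
  w5 (successors {w2, w4, w5}): φ is true.
For instance, at w0:
  At w0: [][](p & ~p) is false, so ~[][](p & ~p) is true.
    At w0: [][](p & ~p) requires [](p & ~p) at every successor {w0, w2}.
      [](p & ~p) fails at w0, so [][](p & ~p) is false at w0.

Yes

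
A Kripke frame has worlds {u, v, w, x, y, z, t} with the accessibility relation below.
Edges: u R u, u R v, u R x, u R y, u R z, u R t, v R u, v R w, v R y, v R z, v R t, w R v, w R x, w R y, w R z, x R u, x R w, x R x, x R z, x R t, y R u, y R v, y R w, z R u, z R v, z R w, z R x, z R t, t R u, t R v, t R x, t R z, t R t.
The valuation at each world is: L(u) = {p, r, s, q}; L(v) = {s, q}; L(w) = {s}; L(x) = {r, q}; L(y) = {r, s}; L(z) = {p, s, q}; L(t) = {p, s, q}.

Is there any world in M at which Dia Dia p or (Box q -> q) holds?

Yes

Recall that Box ψ holds at a world iff ψ holds at every accessible world, and Dia ψ holds iff ψ holds at some accessible world.
Let φ = Dia Dia p or (Box q -> q). Evaluate φ at each world:
  u (successors {u, v, x, y, z, t}): φ is true.
  v (successors {u, w, y, z, t}): φ is true.
  w (successors {v, x, y, z}): φ is true.
  x (successors {u, w, x, z, t}): φ is true.
  y (successors {u, v, w}): φ is true.
  z (successors {u, v, w, x, t}): φ is true.
  t (successors {u, v, x, z, t}): φ is true.
Detail at u (witness):
  At u: Dia Dia p is true, Box q -> q is true, so Dia Dia p or (Box q -> q) is true.
    At u: Dia Dia p requires Dia p at some successor in {u, v, x, y, z, t}.
      Dia p holds at u, so Dia Dia p is true at u.
    At u: Box q is false, q is true, so Box q -> q is true.
      At u: Box q requires q at every successor {u, v, x, y, z, t}.
        q fails at y, so Box q is false at u.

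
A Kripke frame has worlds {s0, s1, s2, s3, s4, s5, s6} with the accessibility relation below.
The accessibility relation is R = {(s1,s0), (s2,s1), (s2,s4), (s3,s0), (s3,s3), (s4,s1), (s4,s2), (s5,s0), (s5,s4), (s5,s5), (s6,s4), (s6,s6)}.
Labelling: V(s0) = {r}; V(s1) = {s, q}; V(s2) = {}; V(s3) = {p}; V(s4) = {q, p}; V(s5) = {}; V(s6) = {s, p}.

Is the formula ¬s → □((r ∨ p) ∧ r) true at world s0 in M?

Yes

At s0: ¬s is true, □((r ∨ p) ∧ r) is true, so ¬s → □((r ∨ p) ∧ r) is true.
  At s0: no accessible worlds, so □((r ∨ p) ∧ r) holds vacuously.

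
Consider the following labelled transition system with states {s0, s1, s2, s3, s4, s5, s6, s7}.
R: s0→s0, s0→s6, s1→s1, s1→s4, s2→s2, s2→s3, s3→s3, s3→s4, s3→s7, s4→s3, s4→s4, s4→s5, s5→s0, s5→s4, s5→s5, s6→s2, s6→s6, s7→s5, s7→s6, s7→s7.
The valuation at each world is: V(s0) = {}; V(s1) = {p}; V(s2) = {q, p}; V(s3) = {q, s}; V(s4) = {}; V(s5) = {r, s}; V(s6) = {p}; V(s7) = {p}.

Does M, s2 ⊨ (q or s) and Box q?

At s2: q or s is true, Box q is true, so (q or s) and Box q is true.
  At s2: Box q requires q at every successor {s2, s3}.
    At s2: q is true.
    At s3: q is true.
  So Box q is true at s2.

Yes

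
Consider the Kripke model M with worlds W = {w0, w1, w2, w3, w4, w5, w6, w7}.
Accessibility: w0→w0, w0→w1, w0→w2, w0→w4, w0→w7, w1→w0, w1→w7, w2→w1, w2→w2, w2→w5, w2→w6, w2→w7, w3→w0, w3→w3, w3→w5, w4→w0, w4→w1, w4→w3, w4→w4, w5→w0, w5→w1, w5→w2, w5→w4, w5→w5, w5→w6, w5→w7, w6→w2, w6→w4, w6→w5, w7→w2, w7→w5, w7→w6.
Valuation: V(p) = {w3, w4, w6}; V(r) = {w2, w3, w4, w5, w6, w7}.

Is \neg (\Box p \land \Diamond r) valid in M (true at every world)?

Let φ = \neg (\Box p \land \Diamond r). Evaluate φ at each world:
  w0 (successors {w0, w1, w2, w4, w7}): φ is true.
  w1 (successors {w0, w7}): φ is true.
  w2 (successors {w1, w2, w5, w6, w7}): φ is true.
  w3 (successors {w0, w3, w5}): φ is true.
  w4 (successors {w0, w1, w3, w4}): φ is true.
  w5 (successors {w0, w1, w2, w4, w5, w6, w7}): φ is true.
  w6 (successors {w2, w4, w5}): φ is true.
  w7 (successors {w2, w5, w6}): φ is true.
For instance, at w7:
  At w7: \Box p \land \Diamond r is false, so \neg (\Box p \land \Diamond r) is true.
    At w7: \Box p is false, \Diamond r is true, so \Box p \land \Diamond r is false.
      At w7: \Box p requires p at every successor {w2, w5, w6}.
        p fails at w2, so \Box p is false at w7.
      At w7: \Diamond r requires r at some successor in {w2, w5, w6}.
        r holds at w2, so \Diamond r is true at w7.

Yes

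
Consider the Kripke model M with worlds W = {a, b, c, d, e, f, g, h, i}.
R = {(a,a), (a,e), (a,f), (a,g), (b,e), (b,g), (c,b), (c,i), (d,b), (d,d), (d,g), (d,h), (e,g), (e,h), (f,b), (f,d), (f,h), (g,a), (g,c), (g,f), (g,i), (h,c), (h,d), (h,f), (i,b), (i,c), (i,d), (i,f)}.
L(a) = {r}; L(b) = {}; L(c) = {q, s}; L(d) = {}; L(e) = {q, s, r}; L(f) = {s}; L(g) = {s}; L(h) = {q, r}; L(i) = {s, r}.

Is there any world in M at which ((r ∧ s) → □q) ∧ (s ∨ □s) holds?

Yes

Let φ = ((r ∧ s) → □q) ∧ (s ∨ □s). Evaluate φ at each world:
  a (successors {a, e, f, g}): φ is false.
  b (successors {e, g}): φ is true.
  c (successors {b, i}): φ is true.
  d (successors {b, d, g, h}): φ is false.
  e (successors {g, h}): φ is false.
  f (successors {b, d, h}): φ is true.
  g (successors {a, c, f, i}): φ is true.
  h (successors {c, d, f}): φ is false.
  i (successors {b, c, d, f}): φ is false.
Detail at b (witness):
  At b: (r ∧ s) → □q is true, s ∨ □s is true, so ((r ∧ s) → □q) ∧ (s ∨ □s) is true.
    At b: r ∧ s is false, □q is false, so (r ∧ s) → □q is true.
      At b: □q requires q at every successor {e, g}.
        q fails at g, so □q is false at b.
    At b: s is false, □s is true, so s ∨ □s is true.
      At b: □s requires s at every successor {e, g}.
        At e: s is true.
        At g: s is true.
      So □s is true at b.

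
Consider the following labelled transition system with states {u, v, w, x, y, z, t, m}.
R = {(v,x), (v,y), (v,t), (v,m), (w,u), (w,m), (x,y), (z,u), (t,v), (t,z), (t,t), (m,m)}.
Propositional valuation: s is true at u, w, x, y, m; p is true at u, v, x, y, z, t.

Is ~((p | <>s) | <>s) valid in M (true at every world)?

No

Let φ = ~((p | <>s) | <>s). Evaluate φ at each world:
  u (successors ∅): φ is false.
  v (successors {x, y, t, m}): φ is false.
  w (successors {u, m}): φ is false.
  x (successors {y}): φ is false.
  y (successors ∅): φ is false.
  z (successors {u}): φ is false.
  t (successors {v, z, t}): φ is false.
  m (successors {m}): φ is false.
Detail at u (counterexample):
  At u: (p | <>s) | <>s is true, so ~((p | <>s) | <>s) is false.
    At u: p | <>s is true, <>s is false, so (p | <>s) | <>s is true.
      At u: p is true, <>s is false, so p | <>s is true.
      At u: no accessible worlds, so <>s is false.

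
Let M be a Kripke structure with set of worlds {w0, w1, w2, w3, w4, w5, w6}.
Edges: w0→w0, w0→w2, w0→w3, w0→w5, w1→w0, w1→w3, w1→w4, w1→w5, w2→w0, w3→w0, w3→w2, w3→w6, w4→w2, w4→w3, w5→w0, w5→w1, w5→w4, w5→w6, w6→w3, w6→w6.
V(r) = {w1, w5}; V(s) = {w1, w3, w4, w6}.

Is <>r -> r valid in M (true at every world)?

Let φ = <>r -> r. Evaluate φ at each world:
  w0 (successors {w0, w2, w3, w5}): φ is false.
  w1 (successors {w0, w3, w4, w5}): φ is true.
  w2 (successors {w0}): φ is true.
  w3 (successors {w0, w2, w6}): φ is true.
  w4 (successors {w2, w3}): φ is true.
  w5 (successors {w0, w1, w4, w6}): φ is true.
  w6 (successors {w3, w6}): φ is true.
Detail at w0 (counterexample):
  At w0: <>r is true, r is false, so <>r -> r is false.
    At w0: <>r requires r at some successor in {w0, w2, w3, w5}.
      r holds at w5, so <>r is true at w0.

No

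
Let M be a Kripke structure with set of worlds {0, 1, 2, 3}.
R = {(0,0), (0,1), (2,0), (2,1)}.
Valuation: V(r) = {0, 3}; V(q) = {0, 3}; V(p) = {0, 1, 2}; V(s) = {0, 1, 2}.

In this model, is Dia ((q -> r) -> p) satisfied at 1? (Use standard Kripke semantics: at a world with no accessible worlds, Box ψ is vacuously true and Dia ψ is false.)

No

At 1: no accessible worlds, so Dia ((q -> r) -> p) is false.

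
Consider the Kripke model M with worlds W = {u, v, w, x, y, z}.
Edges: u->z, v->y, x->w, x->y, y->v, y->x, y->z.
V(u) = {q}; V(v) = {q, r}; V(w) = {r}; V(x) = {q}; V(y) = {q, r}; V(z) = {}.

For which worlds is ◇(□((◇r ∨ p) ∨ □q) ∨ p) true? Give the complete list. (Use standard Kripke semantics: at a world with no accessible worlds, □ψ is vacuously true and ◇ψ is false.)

Recall that □ψ holds at a world iff ψ holds at every accessible world, and ◇ψ holds iff ψ holds at some accessible world.
Let φ = ◇(□((◇r ∨ p) ∨ □q) ∨ p). Evaluate φ at each world:
  u (successors {z}): φ is true.
  v (successors {y}): φ is true.
  w (successors ∅): φ is false.
  x (successors {w, y}): φ is true.
  y (successors {v, x, z}): φ is true.
  z (successors ∅): φ is false.
For instance, at u:
  At u: ◇(□((◇r ∨ p) ∨ □q) ∨ p) requires □((◇r ∨ p) ∨ □q) ∨ p at some successor in {z}.
    □((◇r ∨ p) ∨ □q) ∨ p holds at z, so ◇(□((◇r ∨ p) ∨ □q) ∨ p) is true at u.
      At z: □((◇r ∨ p) ∨ □q) is true, p is false, so □((◇r ∨ p) ∨ □q) ∨ p is true.
Satisfying worlds: {u, v, x, y}

u, v, x, y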